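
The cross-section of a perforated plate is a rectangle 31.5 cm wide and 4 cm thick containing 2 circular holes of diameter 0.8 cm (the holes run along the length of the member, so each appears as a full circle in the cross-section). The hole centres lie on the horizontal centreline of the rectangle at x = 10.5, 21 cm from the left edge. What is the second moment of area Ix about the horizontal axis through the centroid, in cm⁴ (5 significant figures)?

Decompose the section into non-overlapping parts with the origin at the bottom-left of its bounding rectangle.
Plate: 31.5 × 4, A = 126 cm², y = 2 cm, Ī = 168 cm⁴.
Hole 1 (subtracted): ⌀0.8, A = 0.5026548 cm², y = 2 cm, Ī = 0.02010619 cm⁴.
Hole 2 (subtracted): ⌀0.8, A = 0.5026548 cm², y = 2 cm, Ī = 0.02010619 cm⁴.
By symmetry the centroid is at mid-height, ȳ = 2 cm.
All pieces are centred on the horizontal axis through the centroid, so I = ΣĪ (holes subtracted) = 167.9598 cm⁴.

Ix ≈ 167.96 cm⁴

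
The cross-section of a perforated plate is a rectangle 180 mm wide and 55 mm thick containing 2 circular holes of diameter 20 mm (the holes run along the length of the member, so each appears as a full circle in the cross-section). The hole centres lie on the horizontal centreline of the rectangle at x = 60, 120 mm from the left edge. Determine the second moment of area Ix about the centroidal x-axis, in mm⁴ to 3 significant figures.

Break the section into simple shapes (no overlaps), measuring from the bottom-left corner of the bounding box.
Plate: 180 × 55, A = 9 900 mm², y = 27.5 mm, Ī = 2 495 625 mm⁴.
Hole 1 (subtracted): ⌀20, A = 314.16 mm², y = 27.5 mm, Ī = 7 854 mm⁴.
Hole 2 (subtracted): ⌀20, A = 314.16 mm², y = 27.5 mm, Ī = 7 854 mm⁴.
By symmetry the centroid is at mid-height, ȳ = 27.5 mm.
All pieces are centred on the centroidal x-axis, so I = ΣĪ (holes subtracted) = 2 479 917 mm⁴.

Ix ≈ 2.48 × 10⁶ mm⁴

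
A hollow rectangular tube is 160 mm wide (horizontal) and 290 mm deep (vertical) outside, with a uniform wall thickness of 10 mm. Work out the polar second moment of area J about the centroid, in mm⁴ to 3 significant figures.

Decompose the section into non-overlapping parts with the origin at the bottom-left of its bounding rectangle.
Outer rectangle: 160 × 290, A = 46 400 mm², y = 145 mm, Ī = 325 186 667 mm⁴.
Inner void (subtracted): 140 × 270, A = 37 800 mm², y = 145 mm, Ī = 229 635 000 mm⁴.
By symmetry the centroid is at mid-height, ȳ = 145 mm.
All pieces are centred on the centroidal x-axis, so I = ΣĪ (holes subtracted) = 95 551 667 mm⁴.
Repeating about the centroidal y-axis gives I_y = 37 246 667 mm⁴.
Polar second moment: J = I_x + I_y = 132 798 333 mm⁴.

J ≈ 1.33 × 10⁸ mm⁴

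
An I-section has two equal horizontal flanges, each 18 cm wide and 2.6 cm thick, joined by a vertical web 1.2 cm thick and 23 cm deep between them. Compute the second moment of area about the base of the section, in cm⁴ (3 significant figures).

I_base ≈ 4.07 × 10⁴ cm⁴

Decompose the section into non-overlapping parts with the origin at the bottom-left of its bounding rectangle.
Bottom flange: 18 × 2.6, A = 46.8 cm², y = 1.3 cm, Ī = 26.364 cm⁴.
Web: 1.2 × 23, A = 27.6 cm², y = 14.1 cm, Ī = 1216.7 cm⁴.
Top flange: 18 × 2.6, A = 46.8 cm², y = 26.9 cm, Ī = 26.364 cm⁴.
Transfer each piece to a horizontal axis along the bottom face using Ī + A·d² with d = y − 0:
  bottom flange: d = 1.3 cm → contributes +105.46 cm⁴
  web: d = 14.1 cm → contributes +6703.9 cm⁴
  top flange: d = 26.9 cm → contributes +33 891 cm⁴
Total I = 40 701 cm⁴.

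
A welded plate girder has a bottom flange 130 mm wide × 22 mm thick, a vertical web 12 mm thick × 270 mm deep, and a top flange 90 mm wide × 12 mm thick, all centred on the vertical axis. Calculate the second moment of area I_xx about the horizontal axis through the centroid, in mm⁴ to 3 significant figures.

I_xx ≈ 9.24 × 10⁷ mm⁴

Treat the section as a set of non-overlapping primitives; coordinates are from the bounding-box lower-left.
Bottom plate: 130 × 22, A = 2 860 mm², y = 11 mm, Ī = 115 353 mm⁴.
Web plate: 12 × 270, A = 3 240 mm², y = 157 mm, Ī = 19 683 000 mm⁴.
Top plate: 90 × 12, A = 1 080 mm², y = 298 mm, Ī = 12 960 mm⁴.
Centroid: ȳ = ΣA·y / ΣA = 120.05 mm.
Transfer each piece to the horizontal axis through the centroid using Ī + A·d² with d = y − 120.05:
  bottom plate: d = -109.05 mm → contributes +34 128 019 mm⁴
  web plate: d = 36.947 mm → contributes +24 105 880 mm⁴
  top plate: d = 177.95 mm → contributes +34 211 335 mm⁴
Total I = 92 445 233 mm⁴.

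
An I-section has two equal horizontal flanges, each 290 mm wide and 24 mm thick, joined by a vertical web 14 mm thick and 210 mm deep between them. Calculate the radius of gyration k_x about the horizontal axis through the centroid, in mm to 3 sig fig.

k_x ≈ 109 mm

Split into non-overlapping primitives; take the origin at the lower-left of the bounding box.
Bottom flange: 290 × 24, A = 6 960 mm², y = 12 mm, Ī = 334 080 mm⁴.
Web: 14 × 210, A = 2 940 mm², y = 129 mm, Ī = 10 804 500 mm⁴.
Top flange: 290 × 24, A = 6 960 mm², y = 246 mm, Ī = 334 080 mm⁴.
By symmetry the centroid is at mid-height, ȳ = 129 mm.
Transfer each piece to the horizontal axis through the centroid using Ī + A·d² with d = y − 129:
  bottom flange: d = -117 mm → contributes +95 609 520 mm⁴
  web: d = 0 mm → contributes +10 804 500 mm⁴
  top flange: d = 117 mm → contributes +95 609 520 mm⁴
Total I = 202 023 540 mm⁴.
Radius of gyration: k = √(I/A) = √(202 023 540 / 16 860) = 109.46 mm.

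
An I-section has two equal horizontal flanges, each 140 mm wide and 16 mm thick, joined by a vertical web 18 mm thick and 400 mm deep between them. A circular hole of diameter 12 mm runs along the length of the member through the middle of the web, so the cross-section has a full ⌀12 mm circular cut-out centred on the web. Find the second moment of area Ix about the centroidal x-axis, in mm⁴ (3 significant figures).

Break the section into simple shapes (no overlaps), measuring from the bottom-left corner of the bounding box.
Bottom flange: 140 × 16, A = 2 240 mm², y = 8 mm, Ī = 47 787 mm⁴.
Web: 18 × 400, A = 7 200 mm², y = 216 mm, Ī = 96 000 000 mm⁴.
Top flange: 140 × 16, A = 2 240 mm², y = 424 mm, Ī = 47 787 mm⁴.
Hole (subtracted): ⌀12, A = 113.1 mm², y = 216 mm, Ī = 1017.9 mm⁴.
By symmetry the centroid is at mid-height, ȳ = 216 mm.
Transfer each piece to the centroidal x-axis using Ī + A·d² with d = y − 216:
  bottom flange: d = -208 mm → contributes +96 959 147 mm⁴
  web: d = 0 mm → contributes +96 000 000 mm⁴
  top flange: d = 208 mm → contributes +96 959 147 mm⁴
  hole: d = 0 mm → contributes −1017.9 mm⁴
Total I = 289 917 275 mm⁴.

Ix ≈ 2.90 × 10⁸ mm⁴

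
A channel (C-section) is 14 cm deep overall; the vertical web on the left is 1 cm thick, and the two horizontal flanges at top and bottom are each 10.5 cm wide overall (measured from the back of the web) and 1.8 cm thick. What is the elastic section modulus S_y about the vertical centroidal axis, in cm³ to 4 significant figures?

S_y ≈ 84.81 cm³

Decompose the section into non-overlapping parts with the origin at the bottom-left of its bounding rectangle.
Web: 1 × 14, A = 14 cm², x = 0.5 cm, Ī = 1.16667 cm⁴.
Top flange (beyond web): 9.5 × 1.8, A = 17.1 cm², x = 5.75 cm, Ī = 128.606 cm⁴.
Bottom flange (beyond web): 9.5 × 1.8, A = 17.1 cm², x = 5.75 cm, Ī = 128.606 cm⁴.
Centroid: x̄ = ΣA·x / ΣA = 4.2251 cm.
Transfer each piece to the vertical centroidal axis using Ī + A·d² with d = x − 4.2251:
  web: d = -3.7251 cm → contributes +195.436 cm⁴
  top flange (beyond web): d = 1.5249 cm → contributes +168.369 cm⁴
  bottom flange (beyond web): d = 1.5249 cm → contributes +168.369 cm⁴
Total I = 532.174 cm⁴.
Extreme fibre distance c = 6.2749 cm; S = I/c = 84.8101 cm³.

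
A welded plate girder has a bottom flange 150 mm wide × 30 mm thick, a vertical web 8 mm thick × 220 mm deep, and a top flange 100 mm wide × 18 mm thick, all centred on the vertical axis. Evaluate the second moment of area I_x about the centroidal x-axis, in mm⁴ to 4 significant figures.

I_x ≈ 8.824 × 10⁷ mm⁴

Decompose the section into non-overlapping parts with the origin at the bottom-left of its bounding rectangle.
Bottom plate: 150 × 30, A = 4 500 mm², y = 15 mm, Ī = 337 500 mm⁴.
Web plate: 8 × 220, A = 1 760 mm², y = 140 mm, Ī = 7 098 667 mm⁴.
Top plate: 100 × 18, A = 1 800 mm², y = 259 mm, Ī = 48 600 mm⁴.
Centroid: ȳ = ΣA·y / ΣA = 96.7866 mm.
Transfer each piece to the centroidal x-axis using Ī + A·d² with d = y − 96.7866:
  bottom plate: d = -81.7866 mm → contributes +30 438 216 mm⁴
  web plate: d = 43.2134 mm → contributes +10 385 287 mm⁴
  top plate: d = 162.213 mm → contributes +47 412 337 mm⁴
Total I = 88 235 840 mm⁴.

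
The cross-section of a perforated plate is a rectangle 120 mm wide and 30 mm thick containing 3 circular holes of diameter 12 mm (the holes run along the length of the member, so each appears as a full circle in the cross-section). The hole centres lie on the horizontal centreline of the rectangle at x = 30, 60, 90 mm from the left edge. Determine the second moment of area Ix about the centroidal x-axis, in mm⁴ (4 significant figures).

Decompose the section into non-overlapping parts with the origin at the bottom-left of its bounding rectangle.
Plate: 120 × 30, A = 3 600 mm², y = 15 mm, Ī = 270 000 mm⁴.
Hole 1 (subtracted): ⌀12, A = 113.097 mm², y = 15 mm, Ī = 1017.88 mm⁴.
Hole 2 (subtracted): ⌀12, A = 113.097 mm², y = 15 mm, Ī = 1017.88 mm⁴.
Hole 3 (subtracted): ⌀12, A = 113.097 mm², y = 15 mm, Ī = 1017.88 mm⁴.
By symmetry the centroid is at mid-height, ȳ = 15 mm.
All pieces are centred on the centroidal x-axis, so I = ΣĪ (holes subtracted) = 266 946 mm⁴.

Ix ≈ 2.669 × 10⁵ mm⁴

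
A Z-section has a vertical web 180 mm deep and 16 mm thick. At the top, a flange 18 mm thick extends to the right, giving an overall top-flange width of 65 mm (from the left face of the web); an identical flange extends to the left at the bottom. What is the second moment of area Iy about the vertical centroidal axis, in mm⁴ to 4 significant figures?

Iy ≈ 2.278 × 10⁶ mm⁴

Treat the section as a set of non-overlapping primitives; coordinates are from the bounding-box lower-left.
Web: 16 × 180, A = 2 880 mm², x = 57 mm, Ī = 61 440 mm⁴.
Top flange (beyond web): 49 × 18, A = 882 mm², x = 89.5 mm, Ī = 176 474 mm⁴.
Bottom flange (beyond web): 49 × 18, A = 882 mm², x = 24.5 mm, Ī = 176 474 mm⁴.
Centroid: x̄ = ΣA·x / ΣA = 57 mm.
Transfer each piece to the vertical centroidal axis using Ī + A·d² with d = x − 57:
  web: d = 0 mm → contributes +61 440 mm⁴
  top flange (beyond web): d = 32.5 mm → contributes +1 108 086 mm⁴
  bottom flange (beyond web): d = -32.5 mm → contributes +1 108 086 mm⁴
Total I = 2 277 612 mm⁴.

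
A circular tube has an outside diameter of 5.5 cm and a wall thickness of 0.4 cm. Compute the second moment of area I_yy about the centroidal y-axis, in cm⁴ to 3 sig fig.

Break the section into simple shapes (no overlaps), measuring from the bottom-left corner of the bounding box.
Outer circle: ⌀5.5, A = 23.758 cm², x = 2.75 cm, Ī = 44.918 cm⁴.
Bore (subtracted): ⌀4.7, A = 17.349 cm², x = 2.75 cm, Ī = 23.953 cm⁴.
By symmetry the centroid is at mid-width, x̄ = 2.75 cm.
All pieces are centred on the centroidal y-axis, so I = ΣĪ (holes subtracted) = 20.965 cm⁴.

I_yy ≈ 21.0 cm⁴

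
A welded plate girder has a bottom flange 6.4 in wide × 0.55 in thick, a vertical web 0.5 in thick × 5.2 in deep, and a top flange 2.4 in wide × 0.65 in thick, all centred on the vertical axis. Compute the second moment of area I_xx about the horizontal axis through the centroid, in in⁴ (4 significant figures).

Decompose the section into non-overlapping parts with the origin at the bottom-left of its bounding rectangle.
Bottom plate: 6.4 × 0.55, A = 3.52 in², y = 0.275 in, Ī = 0.0887333 in⁴.
Web plate: 0.5 × 5.2, A = 2.6 in², y = 3.15 in, Ī = 5.85867 in⁴.
Top plate: 2.4 × 0.65, A = 1.56 in², y = 6.075 in, Ī = 0.054925 in⁴.
Centroid: ȳ = ΣA·y / ΣA = 2.42643 in.
Transfer each piece to the horizontal axis through the centroid using Ī + A·d² with d = y − 2.42643:
  bottom plate: d = -2.15143 in → contributes +16.3816 in⁴
  web plate: d = 0.723568 in → contributes +7.2199 in⁴
  top plate: d = 3.64857 in → contributes +20.8217 in⁴
Total I = 44.4232 in⁴.

I_xx ≈ 44.42 in⁴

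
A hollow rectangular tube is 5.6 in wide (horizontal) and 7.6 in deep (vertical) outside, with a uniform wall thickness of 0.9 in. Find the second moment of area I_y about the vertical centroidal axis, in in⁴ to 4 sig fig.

I_y ≈ 84.70 in⁴

Decompose the section into non-overlapping parts with the origin at the bottom-left of its bounding rectangle.
Outer rectangle: 5.6 × 7.6, A = 42.56 in², x = 2.8 in, Ī = 111.223 in⁴.
Inner void (subtracted): 3.8 × 5.8, A = 22.04 in², x = 2.8 in, Ī = 26.5215 in⁴.
By symmetry the centroid is at mid-width, x̄ = 2.8 in.
All pieces are centred on the vertical centroidal axis, so I = ΣĪ (holes subtracted) = 84.702 in⁴.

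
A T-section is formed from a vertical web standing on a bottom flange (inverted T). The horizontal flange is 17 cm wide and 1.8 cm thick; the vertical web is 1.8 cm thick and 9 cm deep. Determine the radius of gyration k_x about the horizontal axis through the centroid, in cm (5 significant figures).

Treat the section as a set of non-overlapping primitives; coordinates are from the bounding-box lower-left.
Flange: 17 × 1.8, A = 30.6 cm², y = 0.9 cm, Ī = 8.262 cm⁴.
Web: 1.8 × 9, A = 16.2 cm², y = 6.3 cm, Ī = 109.35 cm⁴.
Centroid: ȳ = ΣA·y / ΣA = 2.769231 cm.
Transfer each piece to the horizontal axis through the centroid using Ī + A·d² with d = y − 2.769231:
  flange: d = -1.869231 cm → contributes +115.1791 cm⁴
  web: d = 3.530769 cm → contributes +311.3046 cm⁴
Total I = 426.4837 cm⁴.
Radius of gyration: k = √(I/A) = √(426.4837 / 46.8) = 3.018758 cm.

k_x ≈ 3.0188 cm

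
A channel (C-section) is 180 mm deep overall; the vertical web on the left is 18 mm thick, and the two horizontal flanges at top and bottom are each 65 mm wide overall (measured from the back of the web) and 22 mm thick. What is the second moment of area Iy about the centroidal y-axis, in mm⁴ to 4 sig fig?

Iy ≈ 1.801 × 10⁶ mm⁴

Break the section into simple shapes (no overlaps), measuring from the bottom-left corner of the bounding box.
Web: 18 × 180, A = 3 240 mm², x = 9 mm, Ī = 87 480 mm⁴.
Top flange (beyond web): 47 × 22, A = 1 034 mm², x = 41.5 mm, Ī = 190 342 mm⁴.
Bottom flange (beyond web): 47 × 22, A = 1 034 mm², x = 41.5 mm, Ī = 190 342 mm⁴.
Centroid: x̄ = ΣA·x / ΣA = 21.662 mm.
Transfer each piece to the centroidal y-axis using Ī + A·d² with d = x − 21.662:
  web: d = -12.662 mm → contributes +606 939 mm⁴
  top flange (beyond web): d = 19.838 mm → contributes +597 268 mm⁴
  bottom flange (beyond web): d = 19.838 mm → contributes +597 268 mm⁴
Total I = 1 801 475 mm⁴.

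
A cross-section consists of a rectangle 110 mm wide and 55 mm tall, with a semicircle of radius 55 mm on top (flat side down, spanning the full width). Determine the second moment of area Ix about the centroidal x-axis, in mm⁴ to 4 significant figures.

Decompose the section into non-overlapping parts with the origin at the bottom-left of its bounding rectangle.
Rectangular body: 110 × 55, A = 6 050 mm², y = 27.5 mm, Ī = 1 525 104 mm⁴.
Semicircular cap: semicircle r = 55, A = 4751.66 mm², y = 78.3427 mm, Ī = 1 004 345 mm⁴.
Centroid: ȳ = ΣA·y / ΣA = 49.8658 mm.
Transfer each piece to the centroidal x-axis using Ī + A·d² with d = y − 49.8658:
  rectangular body: d = -22.3658 mm → contributes +4 551 478 mm⁴
  semicircular cap: d = 28.477 mm → contributes +4 857 644 mm⁴
Total I = 9 409 122 mm⁴.

Ix ≈ 9.409 × 10⁶ mm⁴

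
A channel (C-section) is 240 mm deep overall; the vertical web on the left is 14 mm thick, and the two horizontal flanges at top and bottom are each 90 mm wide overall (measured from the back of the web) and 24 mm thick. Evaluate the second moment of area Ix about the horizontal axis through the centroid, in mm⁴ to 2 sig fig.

Ix ≈ 5.9 × 10⁷ mm⁴

Split into non-overlapping primitives; take the origin at the lower-left of the bounding box.
Web: 14 × 240, A = 3 360 mm², y = 120 mm, Ī = 16 128 000 mm⁴.
Top flange (beyond web): 76 × 24, A = 1 824 mm², y = 228 mm, Ī = 87 552 mm⁴.
Bottom flange (beyond web): 76 × 24, A = 1 824 mm², y = 12 mm, Ī = 87 552 mm⁴.
By symmetry the centroid is at mid-height, ȳ = 120 mm.
Transfer each piece to the horizontal axis through the centroid using Ī + A·d² with d = y − 120:
  web: d = 0 mm → contributes +16 128 000 mm⁴
  top flange (beyond web): d = 108 mm → contributes +21 362 688 mm⁴
  bottom flange (beyond web): d = -108 mm → contributes +21 362 688 mm⁴
Total I = 58 853 376 mm⁴.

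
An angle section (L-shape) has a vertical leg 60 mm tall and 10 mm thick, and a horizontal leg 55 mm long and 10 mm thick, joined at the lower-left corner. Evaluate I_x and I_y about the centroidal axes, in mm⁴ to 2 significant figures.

Split into non-overlapping primitives; take the origin at the lower-left of the bounding box.
Vertical leg: 10 × 60, A = 600 mm², y = 30 mm, Ī = 180 000 mm⁴.
Horizontal leg (remainder): 45 × 10, A = 450 mm², y = 5 mm, Ī = 3 750 mm⁴.
Centroid: ȳ = ΣA·y / ΣA = 19.29 mm.
Transfer each piece to the centroidal x-axis using Ī + A·d² with d = y − 19.29:
  vertical leg: d = 10.71 mm → contributes +248 878 mm⁴
  horizontal leg (remainder): d = -14.29 mm → contributes +95 587 mm⁴
Total I = 344 464 mm⁴.
For the y-axis: x̄ = 16.79 mm.
Repeating about the centroidal y-axis gives I_y = 275 402 mm⁴.

I_x ≈ 3.4 × 10⁵ mm⁴, I_y ≈ 2.8 × 10⁵ mm⁴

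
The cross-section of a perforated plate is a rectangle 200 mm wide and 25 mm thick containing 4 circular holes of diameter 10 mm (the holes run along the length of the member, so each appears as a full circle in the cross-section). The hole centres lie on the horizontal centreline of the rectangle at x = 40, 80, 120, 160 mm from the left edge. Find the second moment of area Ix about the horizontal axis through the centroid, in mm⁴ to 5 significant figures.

Ix ≈ 2.5845 × 10⁵ mm⁴

Decompose the section into non-overlapping parts with the origin at the bottom-left of its bounding rectangle.
Plate: 200 × 25, A = 5 000 mm², y = 12.5 mm, Ī = 260416.7 mm⁴.
Hole 1 (subtracted): ⌀10, A = 78.53982 mm², y = 12.5 mm, Ī = 490.8739 mm⁴.
Hole 2 (subtracted): ⌀10, A = 78.53982 mm², y = 12.5 mm, Ī = 490.8739 mm⁴.
Hole 3 (subtracted): ⌀10, A = 78.53982 mm², y = 12.5 mm, Ī = 490.8739 mm⁴.
Hole 4 (subtracted): ⌀10, A = 78.53982 mm², y = 12.5 mm, Ī = 490.8739 mm⁴.
By symmetry the centroid is at mid-height, ȳ = 12.5 mm.
All pieces are centred on the horizontal axis through the centroid, so I = ΣĪ (holes subtracted) = 258453.2 mm⁴.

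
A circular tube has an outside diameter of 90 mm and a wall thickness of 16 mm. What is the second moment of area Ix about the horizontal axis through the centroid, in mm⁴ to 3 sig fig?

Break the section into simple shapes (no overlaps), measuring from the bottom-left corner of the bounding box.
Outer circle: ⌀90, A = 6361.7 mm², y = 45 mm, Ī = 3 220 623 mm⁴.
Bore (subtracted): ⌀58, A = 2642.1 mm², y = 45 mm, Ī = 555 497 mm⁴.
By symmetry the centroid is at mid-height, ȳ = 45 mm.
All pieces are centred on the horizontal axis through the centroid, so I = ΣĪ (holes subtracted) = 2 665 126 mm⁴.

Ix ≈ 2.67 × 10⁶ mm⁴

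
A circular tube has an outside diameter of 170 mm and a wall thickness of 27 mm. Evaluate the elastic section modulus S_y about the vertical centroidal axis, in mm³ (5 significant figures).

Decompose the section into non-overlapping parts with the origin at the bottom-left of its bounding rectangle.
Outer circle: ⌀170, A = 22698.01 mm², x = 85 mm, Ī = 40 998 275 mm⁴.
Bore (subtracted): ⌀116, A = 10568.32 mm², x = 85 mm, Ī = 8 887 955 mm⁴.
By symmetry the centroid is at mid-width, x̄ = 85 mm.
All pieces are centred on the vertical centroidal axis, so I = ΣĪ (holes subtracted) = 32 110 320 mm⁴.
Extreme fibre distance c = 85 mm; S = I/c = 377768.5 mm³.

S_y ≈ 3.7777 × 10⁵ mm³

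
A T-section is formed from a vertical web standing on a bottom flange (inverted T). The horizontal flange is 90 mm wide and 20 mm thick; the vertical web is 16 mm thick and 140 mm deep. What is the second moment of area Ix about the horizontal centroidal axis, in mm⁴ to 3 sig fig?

Treat the section as a set of non-overlapping primitives; coordinates are from the bounding-box lower-left.
Flange: 90 × 20, A = 1 800 mm², y = 10 mm, Ī = 60 000 mm⁴.
Web: 16 × 140, A = 2 240 mm², y = 90 mm, Ī = 3 658 667 mm⁴.
Centroid: ȳ = ΣA·y / ΣA = 54.356 mm.
Transfer each piece to the horizontal centroidal axis using Ī + A·d² with d = y − 54.356:
  flange: d = -44.356 mm → contributes +3 601 488 mm⁴
  web: d = 35.644 mm → contributes +6 504 505 mm⁴
Total I = 10 105 993 mm⁴.

Ix ≈ 1.01 × 10⁷ mm⁴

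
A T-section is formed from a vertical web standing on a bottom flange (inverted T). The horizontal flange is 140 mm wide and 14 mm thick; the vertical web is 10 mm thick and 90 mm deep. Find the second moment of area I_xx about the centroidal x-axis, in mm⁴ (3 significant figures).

I_xx ≈ 2.31 × 10⁶ mm⁴

Treat the section as a set of non-overlapping primitives; coordinates are from the bounding-box lower-left.
Flange: 140 × 14, A = 1 960 mm², y = 7 mm, Ī = 32 013 mm⁴.
Web: 10 × 90, A = 900 mm², y = 59 mm, Ī = 607 500 mm⁴.
Centroid: ȳ = ΣA·y / ΣA = 23.364 mm.
Transfer each piece to the centroidal x-axis using Ī + A·d² with d = y − 23.364:
  flange: d = -16.364 mm → contributes +556 840 mm⁴
  web: d = 35.636 mm → contributes +1 750 455 mm⁴
Total I = 2 307 295 mm⁴.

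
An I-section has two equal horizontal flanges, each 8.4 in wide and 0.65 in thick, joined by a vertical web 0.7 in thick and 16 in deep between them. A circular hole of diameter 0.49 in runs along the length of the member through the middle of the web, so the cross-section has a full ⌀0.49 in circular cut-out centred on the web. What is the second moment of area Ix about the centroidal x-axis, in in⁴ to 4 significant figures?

Break the section into simple shapes (no overlaps), measuring from the bottom-left corner of the bounding box.
Bottom flange: 8.4 × 0.65, A = 5.46 in², y = 0.325 in, Ī = 0.192238 in⁴.
Web: 0.7 × 16, A = 11.2 in², y = 8.65 in, Ī = 238.933 in⁴.
Top flange: 8.4 × 0.65, A = 5.46 in², y = 16.975 in, Ī = 0.192238 in⁴.
Hole (subtracted): ⌀0.49, A = 0.188574 in², y = 8.65 in, Ī = 0.00282979 in⁴.
By symmetry the centroid is at mid-height, ȳ = 8.65 in.
Transfer each piece to the centroidal x-axis using Ī + A·d² with d = y − 8.65:
  bottom flange: d = -8.325 in → contributes +378.601 in⁴
  web: d = 0 in → contributes +238.933 in⁴
  top flange: d = 8.325 in → contributes +378.601 in⁴
  hole: d = 0 in → contributes −0.00282979 in⁴
Total I = 996.132 in⁴.

Ix ≈ 996.1 in⁴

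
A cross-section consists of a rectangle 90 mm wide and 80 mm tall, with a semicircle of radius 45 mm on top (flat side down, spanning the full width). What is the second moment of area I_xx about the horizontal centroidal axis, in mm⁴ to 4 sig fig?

I_xx ≈ 1.200 × 10⁷ mm⁴

Treat the section as a set of non-overlapping primitives; coordinates are from the bounding-box lower-left.
Rectangular body: 90 × 80, A = 7 200 mm², y = 40 mm, Ī = 3 840 000 mm⁴.
Semicircular cap: semicircle r = 45, A = 3180.86 mm², y = 99.0986 mm, Ī = 450 072 mm⁴.
Centroid: ȳ = ΣA·y / ΣA = 58.1088 mm.
Transfer each piece to the horizontal centroidal axis using Ī + A·d² with d = y − 58.1088:
  rectangular body: d = -18.1088 mm → contributes +6 201 075 mm⁴
  semicircular cap: d = 40.9898 mm → contributes +5 794 452 mm⁴
Total I = 11 995 526 mm⁴.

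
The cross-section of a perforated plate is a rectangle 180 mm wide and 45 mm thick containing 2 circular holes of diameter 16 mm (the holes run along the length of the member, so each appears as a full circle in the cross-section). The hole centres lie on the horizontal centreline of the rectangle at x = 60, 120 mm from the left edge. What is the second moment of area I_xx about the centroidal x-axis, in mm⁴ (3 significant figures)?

I_xx ≈ 1.36 × 10⁶ mm⁴

Split into non-overlapping primitives; take the origin at the lower-left of the bounding box.
Plate: 180 × 45, A = 8 100 mm², y = 22.5 mm, Ī = 1 366 875 mm⁴.
Hole 1 (subtracted): ⌀16, A = 201.06 mm², y = 22.5 mm, Ī = 3 217 mm⁴.
Hole 2 (subtracted): ⌀16, A = 201.06 mm², y = 22.5 mm, Ī = 3 217 mm⁴.
By symmetry the centroid is at mid-height, ȳ = 22.5 mm.
All pieces are centred on the centroidal x-axis, so I = ΣĪ (holes subtracted) = 1 360 441 mm⁴.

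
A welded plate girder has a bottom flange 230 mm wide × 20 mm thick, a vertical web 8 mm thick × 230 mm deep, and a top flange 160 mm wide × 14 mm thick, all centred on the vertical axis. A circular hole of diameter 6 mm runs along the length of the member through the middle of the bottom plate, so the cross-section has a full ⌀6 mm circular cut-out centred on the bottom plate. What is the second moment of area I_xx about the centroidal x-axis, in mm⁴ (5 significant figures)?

I_xx ≈ 1.0280 × 10⁸ mm⁴

Decompose the section into non-overlapping parts with the origin at the bottom-left of its bounding rectangle.
Bottom plate: 230 × 20, A = 4 600 mm², y = 10 mm, Ī = 153333.3 mm⁴.
Web plate: 8 × 230, A = 1 840 mm², y = 135 mm, Ī = 8 111 333 mm⁴.
Top plate: 160 × 14, A = 2 240 mm², y = 257 mm, Ī = 36586.67 mm⁴.
Hole (subtracted): ⌀6, A = 28.27433 mm², y = 10 mm, Ī = 63.61725 mm⁴.
Centroid: ȳ = ΣA·y / ΣA = 100.5345 mm.
Transfer each piece to the centroidal x-axis using Ī + A·d² with d = y − 100.5345:
  bottom plate: d = -90.53454 mm → contributes +37 857 246 mm⁴
  web plate: d = 34.46546 mm → contributes +10 297 010 mm⁴
  top plate: d = 156.4655 mm → contributes +54 875 013 mm⁴
  hole: d = -90.53454 mm → contributes −231814.3 mm⁴
Total I = 102 797 456 mm⁴.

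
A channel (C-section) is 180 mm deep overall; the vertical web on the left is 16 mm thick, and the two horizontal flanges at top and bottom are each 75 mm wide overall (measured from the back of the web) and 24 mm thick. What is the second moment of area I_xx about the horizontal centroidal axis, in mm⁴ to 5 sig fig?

Decompose the section into non-overlapping parts with the origin at the bottom-left of its bounding rectangle.
Web: 16 × 180, A = 2 880 mm², y = 90 mm, Ī = 7 776 000 mm⁴.
Top flange (beyond web): 59 × 24, A = 1 416 mm², y = 168 mm, Ī = 67 968 mm⁴.
Bottom flange (beyond web): 59 × 24, A = 1 416 mm², y = 12 mm, Ī = 67 968 mm⁴.
By symmetry the centroid is at mid-height, ȳ = 90 mm.
Transfer each piece to the horizontal centroidal axis using Ī + A·d² with d = y − 90:
  web: d = 0 mm → contributes +7 776 000 mm⁴
  top flange (beyond web): d = 78 mm → contributes +8 682 912 mm⁴
  bottom flange (beyond web): d = -78 mm → contributes +8 682 912 mm⁴
Total I = 25 141 824 mm⁴.

I_xx ≈ 2.5142 × 10⁷ mm⁴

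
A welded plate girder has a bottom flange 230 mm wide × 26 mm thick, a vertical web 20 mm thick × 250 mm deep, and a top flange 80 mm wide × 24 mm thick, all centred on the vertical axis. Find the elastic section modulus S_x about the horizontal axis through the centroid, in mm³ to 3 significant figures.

Break the section into simple shapes (no overlaps), measuring from the bottom-left corner of the bounding box.
Bottom plate: 230 × 26, A = 5 980 mm², y = 13 mm, Ī = 336 873 mm⁴.
Web plate: 20 × 250, A = 5 000 mm², y = 151 mm, Ī = 26 041 667 mm⁴.
Top plate: 80 × 24, A = 1 920 mm², y = 288 mm, Ī = 92 160 mm⁴.
Centroid: ȳ = ΣA·y / ΣA = 107.42 mm.
Transfer each piece to the horizontal axis through the centroid using Ī + A·d² with d = y − 107.42:
  bottom plate: d = -94.419 mm → contributes +53 647 813 mm⁴
  web plate: d = 43.581 mm → contributes +35 538 357 mm⁴
  top plate: d = 180.58 mm → contributes +62 702 669 mm⁴
Total I = 151 888 840 mm⁴.
Extreme fibre distance c = 192.58 mm; S = I/c = 788 699 mm³.

S_x ≈ 7.89 × 10⁵ mm³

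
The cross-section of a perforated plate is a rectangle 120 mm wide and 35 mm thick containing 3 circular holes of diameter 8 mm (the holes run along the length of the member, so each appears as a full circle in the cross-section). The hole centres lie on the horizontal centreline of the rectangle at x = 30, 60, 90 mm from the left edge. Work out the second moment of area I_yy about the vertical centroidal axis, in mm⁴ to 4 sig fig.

I_yy ≈ 4.949 × 10⁶ mm⁴

Decompose the section into non-overlapping parts with the origin at the bottom-left of its bounding rectangle.
Plate: 120 × 35, A = 4 200 mm², x = 60 mm, Ī = 5 040 000 mm⁴.
Hole 1 (subtracted): ⌀8, A = 50.2655 mm², x = 30 mm, Ī = 201.062 mm⁴.
Hole 2 (subtracted): ⌀8, A = 50.2655 mm², x = 60 mm, Ī = 201.062 mm⁴.
Hole 3 (subtracted): ⌀8, A = 50.2655 mm², x = 90 mm, Ī = 201.062 mm⁴.
By symmetry the centroid is at mid-width, x̄ = 60 mm.
Transfer each piece to the vertical centroidal axis using Ī + A·d² with d = x − 60:
  plate: d = 0 mm → contributes +5 040 000 mm⁴
  hole 1: d = -30 mm → contributes −45 440 mm⁴
  hole 2: d = 0 mm → contributes −201.062 mm⁴
  hole 3: d = 30 mm → contributes −45 440 mm⁴
Total I = 4 948 919 mm⁴.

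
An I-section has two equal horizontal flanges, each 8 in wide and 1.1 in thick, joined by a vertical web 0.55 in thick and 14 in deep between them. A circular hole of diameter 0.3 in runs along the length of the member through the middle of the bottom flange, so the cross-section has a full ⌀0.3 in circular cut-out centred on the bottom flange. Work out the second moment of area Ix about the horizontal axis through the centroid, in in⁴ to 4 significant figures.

Ix ≈ 1127 in⁴

Decompose the section into non-overlapping parts with the origin at the bottom-left of its bounding rectangle.
Bottom flange: 8 × 1.1, A = 8.8 in², y = 0.55 in, Ī = 0.887333 in⁴.
Web: 0.55 × 14, A = 7.7 in², y = 8.1 in, Ī = 125.767 in⁴.
Top flange: 8 × 1.1, A = 8.8 in², y = 15.65 in, Ī = 0.887333 in⁴.
Hole (subtracted): ⌀0.3, A = 0.0706858 in², y = 0.55 in, Ī = 0.000397608 in⁴.
Centroid: ȳ = ΣA·y / ΣA = 8.12115 in.
Transfer each piece to the horizontal axis through the centroid using Ī + A·d² with d = y − 8.12115:
  bottom flange: d = -7.57115 in → contributes +505.324 in⁴
  web: d = -0.0211531 in → contributes +125.77 in⁴
  top flange: d = 7.52885 in → contributes +499.702 in⁴
  hole: d = -7.57115 in → contributes −4.05228 in⁴
Total I = 1126.74 in⁴.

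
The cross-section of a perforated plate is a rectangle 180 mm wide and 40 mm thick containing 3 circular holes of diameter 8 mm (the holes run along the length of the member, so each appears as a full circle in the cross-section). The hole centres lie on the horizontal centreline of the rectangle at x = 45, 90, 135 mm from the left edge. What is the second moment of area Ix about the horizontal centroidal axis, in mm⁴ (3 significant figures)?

Treat the section as a set of non-overlapping primitives; coordinates are from the bounding-box lower-left.
Plate: 180 × 40, A = 7 200 mm², y = 20 mm, Ī = 960 000 mm⁴.
Hole 1 (subtracted): ⌀8, A = 50.265 mm², y = 20 mm, Ī = 201.06 mm⁴.
Hole 2 (subtracted): ⌀8, A = 50.265 mm², y = 20 mm, Ī = 201.06 mm⁴.
Hole 3 (subtracted): ⌀8, A = 50.265 mm², y = 20 mm, Ī = 201.06 mm⁴.
By symmetry the centroid is at mid-height, ȳ = 20 mm.
All pieces are centred on the horizontal centroidal axis, so I = ΣĪ (holes subtracted) = 959 397 mm⁴.

Ix ≈ 9.59 × 10⁵ mm⁴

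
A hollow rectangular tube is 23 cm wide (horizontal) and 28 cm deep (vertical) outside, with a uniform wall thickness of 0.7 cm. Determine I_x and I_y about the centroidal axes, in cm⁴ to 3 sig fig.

Treat the section as a set of non-overlapping primitives; coordinates are from the bounding-box lower-left.
Outer rectangle: 23 × 28, A = 644 cm², y = 14 cm, Ī = 42 075 cm⁴.
Inner void (subtracted): 21.6 × 26.6, A = 574.56 cm², y = 14 cm, Ī = 33 878 cm⁴.
By symmetry the centroid is at mid-height, ȳ = 14 cm.
All pieces are centred on the centroidal x-axis, so I = ΣĪ (holes subtracted) = 8196.7 cm⁴.
Repeating about the centroidal y-axis gives I_y = 6050.8 cm⁴.

I_x ≈ 8200 cm⁴, I_y ≈ 6050 cm⁴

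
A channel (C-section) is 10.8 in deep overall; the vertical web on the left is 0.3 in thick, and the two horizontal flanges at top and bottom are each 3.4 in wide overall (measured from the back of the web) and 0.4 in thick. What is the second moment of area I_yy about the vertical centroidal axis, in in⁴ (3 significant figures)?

Split into non-overlapping primitives; take the origin at the lower-left of the bounding box.
Web: 0.3 × 10.8, A = 3.24 in², x = 0.15 in, Ī = 0.0243 in⁴.
Top flange (beyond web): 3.1 × 0.4, A = 1.24 in², x = 1.85 in, Ī = 0.99303 in⁴.
Bottom flange (beyond web): 3.1 × 0.4, A = 1.24 in², x = 1.85 in, Ī = 0.99303 in⁴.
Centroid: x̄ = ΣA·x / ΣA = 0.88706 in.
Transfer each piece to the vertical centroidal axis using Ī + A·d² with d = x − 0.88706:
  web: d = -0.73706 in → contributes +1.7845 in⁴
  top flange (beyond web): d = 0.96294 in → contributes +2.1428 in⁴
  bottom flange (beyond web): d = 0.96294 in → contributes +2.1428 in⁴
Total I = 6.0701 in⁴.

I_yy ≈ 6.07 in⁴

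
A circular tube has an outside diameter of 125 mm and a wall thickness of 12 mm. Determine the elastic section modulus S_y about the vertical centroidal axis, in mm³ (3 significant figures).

S_y ≈ 1.10 × 10⁵ mm³

Break the section into simple shapes (no overlaps), measuring from the bottom-left corner of the bounding box.
Outer circle: ⌀125, A = 12 272 mm², x = 62.5 mm, Ī = 11 984 225 mm⁴.
Bore (subtracted): ⌀101, A = 8011.8 mm², x = 62.5 mm, Ī = 5 108 053 mm⁴.
By symmetry the centroid is at mid-width, x̄ = 62.5 mm.
All pieces are centred on the vertical centroidal axis, so I = ΣĪ (holes subtracted) = 6 876 172 mm⁴.
Extreme fibre distance c = 62.5 mm; S = I/c = 110 019 mm³.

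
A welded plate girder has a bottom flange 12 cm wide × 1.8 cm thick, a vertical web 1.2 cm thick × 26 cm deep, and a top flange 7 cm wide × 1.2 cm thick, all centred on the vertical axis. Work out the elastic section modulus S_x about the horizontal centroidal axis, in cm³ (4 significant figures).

Split into non-overlapping primitives; take the origin at the lower-left of the bounding box.
Bottom plate: 12 × 1.8, A = 21.6 cm², y = 0.9 cm, Ī = 5.832 cm⁴.
Web plate: 1.2 × 26, A = 31.2 cm², y = 14.8 cm, Ī = 1757.6 cm⁴.
Top plate: 7 × 1.2, A = 8.4 cm², y = 28.4 cm, Ī = 1.008 cm⁴.
Centroid: ȳ = ΣA·y / ΣA = 11.7608 cm.
Transfer each piece to the horizontal centroidal axis using Ī + A·d² with d = y − 11.7608:
  bottom plate: d = -10.8608 cm → contributes +2553.7 cm⁴
  web plate: d = 3.03922 cm → contributes +2045.79 cm⁴
  top plate: d = 16.6392 cm → contributes +2326.66 cm⁴
Total I = 6926.15 cm⁴.
Extreme fibre distance c = 17.2392 cm; S = I/c = 401.767 cm³.

S_x ≈ 401.8 cm³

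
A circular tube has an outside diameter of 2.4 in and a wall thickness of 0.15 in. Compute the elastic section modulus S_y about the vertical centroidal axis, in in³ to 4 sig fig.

S_y ≈ 0.5616 in³

Split into non-overlapping primitives; take the origin at the lower-left of the bounding box.
Outer circle: ⌀2.4, A = 4.52389 in², x = 1.2 in, Ī = 1.6286 in⁴.
Bore (subtracted): ⌀2.1, A = 3.46361 in², x = 1.2 in, Ī = 0.954656 in⁴.
By symmetry the centroid is at mid-width, x̄ = 1.2 in.
All pieces are centred on the vertical centroidal axis, so I = ΣĪ (holes subtracted) = 0.673945 in⁴.
Extreme fibre distance c = 1.2 in; S = I/c = 0.561621 in³.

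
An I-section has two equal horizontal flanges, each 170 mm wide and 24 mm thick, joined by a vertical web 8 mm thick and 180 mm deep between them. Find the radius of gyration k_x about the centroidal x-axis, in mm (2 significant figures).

k_x ≈ 96 mm

Treat the section as a set of non-overlapping primitives; coordinates are from the bounding-box lower-left.
Bottom flange: 170 × 24, A = 4 080 mm², y = 12 mm, Ī = 195 840 mm⁴.
Web: 8 × 180, A = 1 440 mm², y = 114 mm, Ī = 3 888 000 mm⁴.
Top flange: 170 × 24, A = 4 080 mm², y = 216 mm, Ī = 195 840 mm⁴.
By symmetry the centroid is at mid-height, ȳ = 114 mm.
Transfer each piece to the centroidal x-axis using Ī + A·d² with d = y − 114:
  bottom flange: d = -102 mm → contributes +42 644 160 mm⁴
  web: d = 0 mm → contributes +3 888 000 mm⁴
  top flange: d = 102 mm → contributes +42 644 160 mm⁴
Total I = 89 176 320 mm⁴.
Radius of gyration: k = √(I/A) = √(89 176 320 / 9 600) = 96.38 mm.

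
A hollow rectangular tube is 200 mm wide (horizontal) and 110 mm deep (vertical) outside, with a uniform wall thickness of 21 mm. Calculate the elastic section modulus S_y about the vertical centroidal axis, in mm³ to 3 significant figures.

Decompose the section into non-overlapping parts with the origin at the bottom-left of its bounding rectangle.
Outer rectangle: 200 × 110, A = 22 000 mm², x = 100 mm, Ī = 73 333 333 mm⁴.
Inner void (subtracted): 158 × 68, A = 10 744 mm², x = 100 mm, Ī = 22 351 101 mm⁴.
By symmetry the centroid is at mid-width, x̄ = 100 mm.
All pieces are centred on the vertical centroidal axis, so I = ΣĪ (holes subtracted) = 50 982 232 mm⁴.
Extreme fibre distance c = 100 mm; S = I/c = 509 822 mm³.

S_y ≈ 5.10 × 10⁵ mm³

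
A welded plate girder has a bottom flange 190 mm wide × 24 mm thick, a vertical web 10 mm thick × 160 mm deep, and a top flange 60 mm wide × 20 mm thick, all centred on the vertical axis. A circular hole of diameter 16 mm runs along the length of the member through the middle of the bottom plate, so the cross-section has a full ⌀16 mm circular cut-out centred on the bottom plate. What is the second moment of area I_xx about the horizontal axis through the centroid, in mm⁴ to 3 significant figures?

I_xx ≈ 3.83 × 10⁷ mm⁴

Treat the section as a set of non-overlapping primitives; coordinates are from the bounding-box lower-left.
Bottom plate: 190 × 24, A = 4 560 mm², y = 12 mm, Ī = 218 880 mm⁴.
Web plate: 10 × 160, A = 1 600 mm², y = 104 mm, Ī = 3 413 333 mm⁴.
Top plate: 60 × 20, A = 1 200 mm², y = 194 mm, Ī = 40 000 mm⁴.
Hole (subtracted): ⌀16, A = 201.06 mm², y = 12 mm, Ī = 3 217 mm⁴.
Centroid: ȳ = ΣA·y / ΣA = 63.069 mm.
Transfer each piece to the horizontal axis through the centroid using Ī + A·d² with d = y − 63.069:
  bottom plate: d = -51.069 mm → contributes +12 111 567 mm⁴
  web plate: d = 40.931 mm → contributes +6 093 885 mm⁴
  top plate: d = 130.93 mm → contributes +20 611 504 mm⁴
  hole: d = -51.069 mm → contributes −527 596 mm⁴
Total I = 38 289 360 mm⁴.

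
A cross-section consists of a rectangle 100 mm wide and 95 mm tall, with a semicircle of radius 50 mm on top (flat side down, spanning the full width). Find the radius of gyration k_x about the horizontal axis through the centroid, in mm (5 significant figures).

k_x ≈ 39.503 mm

Break the section into simple shapes (no overlaps), measuring from the bottom-left corner of the bounding box.
Rectangular body: 100 × 95, A = 9 500 mm², y = 47.5 mm, Ī = 7 144 792 mm⁴.
Semicircular cap: semicircle r = 50, A = 3926.991 mm², y = 116.2207 mm, Ī = 685 981 mm⁴.
Centroid: ȳ = ΣA·y / ΣA = 67.59873 mm.
Transfer each piece to the horizontal axis through the centroid using Ī + A·d² with d = y − 67.59873:
  rectangular body: d = -20.09873 mm → contributes +10 982 400 mm⁴
  semicircular cap: d = 48.62193 mm → contributes +9 969 750 mm⁴
Total I = 20 952 150 mm⁴.
Radius of gyration: k = √(I/A) = √(20 952 150 / 13426.99) = 39.50253 mm.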